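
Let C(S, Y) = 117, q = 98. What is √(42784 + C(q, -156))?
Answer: √42901 ≈ 207.13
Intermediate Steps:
√(42784 + C(q, -156)) = √(42784 + 117) = √42901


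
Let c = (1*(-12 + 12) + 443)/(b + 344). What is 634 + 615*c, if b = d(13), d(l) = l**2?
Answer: 199229/171 ≈ 1165.1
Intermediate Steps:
b = 169 (b = 13**2 = 169)
c = 443/513 (c = (1*(-12 + 12) + 443)/(169 + 344) = (1*0 + 443)/513 = (0 + 443)*(1/513) = 443*(1/513) = 443/513 ≈ 0.86355)
634 + 615*c = 634 + 615*(443/513) = 634 + 90815/171 = 199229/171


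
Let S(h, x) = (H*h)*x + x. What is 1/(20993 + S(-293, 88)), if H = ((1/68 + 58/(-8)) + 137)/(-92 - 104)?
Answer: 833/31780349 ≈ 2.6211e-5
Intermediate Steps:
H = -1103/1666 (H = ((1*(1/68) + 58*(-⅛)) + 137)/(-196) = ((1/68 - 29/4) + 137)*(-1/196) = (-123/17 + 137)*(-1/196) = (2206/17)*(-1/196) = -1103/1666 ≈ -0.66206)
S(h, x) = x - 1103*h*x/1666 (S(h, x) = (-1103*h/1666)*x + x = -1103*h*x/1666 + x = x - 1103*h*x/1666)
1/(20993 + S(-293, 88)) = 1/(20993 + (1/1666)*88*(1666 - 1103*(-293))) = 1/(20993 + (1/1666)*88*(1666 + 323179)) = 1/(20993 + (1/1666)*88*324845) = 1/(20993 + 14293180/833) = 1/(31780349/833) = 833/31780349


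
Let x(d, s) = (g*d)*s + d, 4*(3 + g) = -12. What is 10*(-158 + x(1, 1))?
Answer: -1630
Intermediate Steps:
g = -6 (g = -3 + (1/4)*(-12) = -3 - 3 = -6)
x(d, s) = d - 6*d*s (x(d, s) = (-6*d)*s + d = -6*d*s + d = d - 6*d*s)
10*(-158 + x(1, 1)) = 10*(-158 + 1*(1 - 6*1)) = 10*(-158 + 1*(1 - 6)) = 10*(-158 + 1*(-5)) = 10*(-158 - 5) = 10*(-163) = -1630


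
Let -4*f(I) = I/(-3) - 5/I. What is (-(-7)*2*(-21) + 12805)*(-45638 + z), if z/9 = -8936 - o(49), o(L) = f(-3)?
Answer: -1577086616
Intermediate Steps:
f(I) = I/12 + 5/(4*I) (f(I) = -(I/(-3) - 5/I)/4 = -(I*(-⅓) - 5/I)/4 = -(-I/3 - 5/I)/4 = -(-5/I - I/3)/4 = I/12 + 5/(4*I))
o(L) = -⅔ (o(L) = (1/12)*(15 + (-3)²)/(-3) = (1/12)*(-⅓)*(15 + 9) = (1/12)*(-⅓)*24 = -⅔)
z = -80418 (z = 9*(-8936 - 1*(-⅔)) = 9*(-8936 + ⅔) = 9*(-26806/3) = -80418)
(-(-7)*2*(-21) + 12805)*(-45638 + z) = (-(-7)*2*(-21) + 12805)*(-45638 - 80418) = (-7*(-2)*(-21) + 12805)*(-126056) = (14*(-21) + 12805)*(-126056) = (-294 + 12805)*(-126056) = 12511*(-126056) = -1577086616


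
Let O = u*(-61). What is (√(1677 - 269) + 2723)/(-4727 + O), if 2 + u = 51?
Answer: -2723/7716 - 2*√22/1929 ≈ -0.35777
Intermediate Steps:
u = 49 (u = -2 + 51 = 49)
O = -2989 (O = 49*(-61) = -2989)
(√(1677 - 269) + 2723)/(-4727 + O) = (√(1677 - 269) + 2723)/(-4727 - 2989) = (√1408 + 2723)/(-7716) = (8*√22 + 2723)*(-1/7716) = (2723 + 8*√22)*(-1/7716) = -2723/7716 - 2*√22/1929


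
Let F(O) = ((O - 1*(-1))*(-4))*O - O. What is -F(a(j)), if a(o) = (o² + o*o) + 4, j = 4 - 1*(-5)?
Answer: 111054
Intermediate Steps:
j = 9 (j = 4 + 5 = 9)
a(o) = 4 + 2*o² (a(o) = (o² + o²) + 4 = 2*o² + 4 = 4 + 2*o²)
F(O) = -O + O*(-4 - 4*O) (F(O) = ((O + 1)*(-4))*O - O = ((1 + O)*(-4))*O - O = (-4 - 4*O)*O - O = O*(-4 - 4*O) - O = -O + O*(-4 - 4*O))
-F(a(j)) = -(-1)*(4 + 2*9²)*(5 + 4*(4 + 2*9²)) = -(-1)*(4 + 2*81)*(5 + 4*(4 + 2*81)) = -(-1)*(4 + 162)*(5 + 4*(4 + 162)) = -(-1)*166*(5 + 4*166) = -(-1)*166*(5 + 664) = -(-1)*166*669 = -1*(-111054) = 111054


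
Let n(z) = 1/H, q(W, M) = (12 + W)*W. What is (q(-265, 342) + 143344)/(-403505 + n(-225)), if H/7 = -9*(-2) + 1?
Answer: -27981737/53666164 ≈ -0.52140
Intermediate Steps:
q(W, M) = W*(12 + W)
H = 133 (H = 7*(-9*(-2) + 1) = 7*(18 + 1) = 7*19 = 133)
n(z) = 1/133
(q(-265, 342) + 143344)/(-403505 + n(-225)) = (-265*(12 - 265) + 143344)/(-403505 + 1/133) = (-265*(-253) + 143344)/(-53666164/133) = (67045 + 143344)*(-133/53666164) = 210389*(-133/53666164) = -27981737/53666164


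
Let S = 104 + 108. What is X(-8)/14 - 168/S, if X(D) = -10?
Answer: -559/371 ≈ -1.5067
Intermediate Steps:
S = 212
X(-8)/14 - 168/S = -10/14 - 168/212 = -10*1/14 - 168*1/212 = -5/7 - 42/53 = -559/371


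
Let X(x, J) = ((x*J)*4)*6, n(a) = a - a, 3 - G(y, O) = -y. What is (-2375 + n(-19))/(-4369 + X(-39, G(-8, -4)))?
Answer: -2375/311 ≈ -7.6367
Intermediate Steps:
G(y, O) = 3 + y (G(y, O) = 3 - (-1)*y = 3 + y)
n(a) = 0
X(x, J) = 24*J*x (X(x, J) = ((J*x)*4)*6 = (4*J*x)*6 = 24*J*x)
(-2375 + n(-19))/(-4369 + X(-39, G(-8, -4))) = (-2375 + 0)/(-4369 + 24*(3 - 8)*(-39)) = -2375/(-4369 + 24*(-5)*(-39)) = -2375/(-4369 + 4680) = -2375/311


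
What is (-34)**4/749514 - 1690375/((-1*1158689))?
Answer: 1407678775627/434226813573 ≈ 3.2418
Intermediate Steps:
(-34)**4/749514 - 1690375/((-1*1158689)) = 1336336*(1/749514) - 1690375/(-1158689) = 668168/374757 - 1690375*(-1/1158689) = 668168/374757 + 1690375/1158689 = 1407678775627/434226813573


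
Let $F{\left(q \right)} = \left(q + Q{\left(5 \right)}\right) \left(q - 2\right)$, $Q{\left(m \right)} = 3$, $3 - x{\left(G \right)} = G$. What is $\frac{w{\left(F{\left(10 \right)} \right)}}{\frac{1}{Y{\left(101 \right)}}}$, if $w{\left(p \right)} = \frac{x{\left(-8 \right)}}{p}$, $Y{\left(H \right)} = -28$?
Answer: $- \frac{77}{26} \approx -2.9615$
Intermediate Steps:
$x{\left(G \right)} = 3 - G$
$F{\left(q \right)} = \left(-2 + q\right) \left(3 + q\right)$ ($F{\left(q \right)} = \left(q + 3\right) \left(q - 2\right) = \left(3 + q\right) \left(-2 + q\right) = \left(-2 + q\right) \left(3 + q\right)$)
$w{\left(p \right)} = \frac{11}{p}$ ($w{\left(p \right)} = \frac{3 - -8}{p} = \frac{3 + 8}{p} = \frac{11}{p}$)
$\frac{w{\left(F{\left(10 \right)} \right)}}{\frac{1}{Y{\left(101 \right)}}} = \frac{11 \frac{1}{-6 + 10 + 10^{2}}}{\frac{1}{-28}} = \frac{11 \frac{1}{-6 + 10 + 100}}{- \frac{1}{28}} = \frac{11}{104} \left(-28\right) = - \frac{77}{26}$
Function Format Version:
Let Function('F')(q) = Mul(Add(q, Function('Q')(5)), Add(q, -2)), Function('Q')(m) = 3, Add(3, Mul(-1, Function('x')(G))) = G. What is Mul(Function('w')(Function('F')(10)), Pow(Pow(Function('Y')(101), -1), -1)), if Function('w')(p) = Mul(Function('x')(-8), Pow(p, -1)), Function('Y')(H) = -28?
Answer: Rational(-77, 26) ≈ -2.9615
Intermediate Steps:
Function('x')(G) = Add(3, Mul(-1, G))
Function('F')(q) = Mul(Add(-2, q), Add(3, q)) (Function('F')(q) = Mul(Add(q, 3), Add(q, -2)) = Mul(Add(3, q), Add(-2, q)) = Mul(Add(-2, q), Add(3, q)))
Function('w')(p) = Mul(11, Pow(p, -1)) (Function('w')(p) = Mul(Add(3, Mul(-1, -8)), Pow(p, -1)) = Mul(Add(3, 8), Pow(p, -1)) = Mul(11, Pow(p, -1)))
Mul(Function('w')(Function('F')(10)), Pow(Pow(Function('Y')(101), -1), -1)) = Mul(Mul(11, Pow(Add(-6, 10, Pow(10, 2)), -1)), Pow(Pow(-28, -1), -1)) = Mul(Mul(11, Pow(Add(-6, 10, 100), -1)), Pow(Rational(-1, 28), -1)) = Mul(Mul(11, Pow(104, -1)), -28) = Mul(Mul(11, Rational(1, 104)), -28) = Mul(Rational(11, 104), -28) = Rational(-77, 26)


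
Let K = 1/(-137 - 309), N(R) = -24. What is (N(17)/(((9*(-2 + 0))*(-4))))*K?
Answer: 1/1338 ≈ 0.00074738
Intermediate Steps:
K = -1/446 (K = 1/(-446) = -1/446 ≈ -0.0022422)
(N(17)/(((9*(-2 + 0))*(-4))))*K = -24*(-1/(36*(-2 + 0)))*(-1/446) = -24/((9*(-2))*(-4))*(-1/446) = -24/((-18*(-4)))*(-1/446) = -24/72*(-1/446) = -24*1/72*(-1/446) = -⅓*(-1/446) = 1/1338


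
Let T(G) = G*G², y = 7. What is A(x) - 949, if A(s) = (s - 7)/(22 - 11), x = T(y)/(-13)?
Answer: -136141/143 ≈ -952.04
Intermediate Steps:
T(G) = G³
x = -343/13 (x = 7³/(-13) = 343*(-1/13) = -343/13 ≈ -26.385)
A(s) = -7/11 + s/11 (A(s) = (-7 + s)/11 = (-7 + s)*(1/11) = -7/11 + s/11)
A(x) - 949 = (-7/11 + (1/11)*(-343/13)) - 949 = (-7/11 - 343/143) - 949 = -434/143 - 949 = -136141/143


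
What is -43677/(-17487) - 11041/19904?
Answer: 75141449/38673472 ≈ 1.9430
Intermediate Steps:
-43677/(-17487) - 11041/19904 = -43677*(-1/17487) - 11041*1/19904 = 4853/1943 - 11041/19904 = 75141449/38673472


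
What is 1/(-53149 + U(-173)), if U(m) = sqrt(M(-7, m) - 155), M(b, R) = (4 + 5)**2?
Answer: -53149/2824816275 - I*sqrt(74)/2824816275 ≈ -1.8815e-5 - 3.0453e-9*I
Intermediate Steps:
M(b, R) = 81 (M(b, R) = 9**2 = 81)
U(m) = I*sqrt(74) (U(m) = sqrt(81 - 155) = sqrt(-74) = I*sqrt(74))
1/(-53149 + U(-173)) = 1/(-53149 + I*sqrt(74))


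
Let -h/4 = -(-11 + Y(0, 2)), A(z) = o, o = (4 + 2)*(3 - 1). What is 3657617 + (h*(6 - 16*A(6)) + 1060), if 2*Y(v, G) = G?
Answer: 3666117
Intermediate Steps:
o = 12 (o = 6*2 = 12)
A(z) = 12
Y(v, G) = G/2
h = -40 (h = -(-4)*(-11 + (½)*2) = -(-4)*(-11 + 1) = -(-4)*(-10) = -4*10 = -40)
3657617 + (h*(6 - 16*A(6)) + 1060) = 3657617 + (-40*(6 - 16*12) + 1060) = 3657617 + (-40*(6 - 192) + 1060) = 3657617 + (-40*(-186) + 1060) = 3657617 + (7440 + 1060) = 3657617 + 8500 = 3666117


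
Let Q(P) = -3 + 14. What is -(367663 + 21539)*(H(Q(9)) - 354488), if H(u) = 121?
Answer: 137920345134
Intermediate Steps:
Q(P) = 11
-(367663 + 21539)*(H(Q(9)) - 354488) = -(367663 + 21539)*(121 - 354488) = -389202*(-354367) = -1*(-137920345134) = 137920345134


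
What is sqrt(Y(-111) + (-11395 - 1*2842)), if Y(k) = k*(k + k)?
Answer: sqrt(10405) ≈ 102.00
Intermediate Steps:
Y(k) = 2*k**2 (Y(k) = k*(2*k) = 2*k**2)
sqrt(Y(-111) + (-11395 - 1*2842)) = sqrt(2*(-111)**2 + (-11395 - 1*2842)) = sqrt(2*12321 + (-11395 - 2842)) = sqrt(24642 - 14237) = sqrt(10405)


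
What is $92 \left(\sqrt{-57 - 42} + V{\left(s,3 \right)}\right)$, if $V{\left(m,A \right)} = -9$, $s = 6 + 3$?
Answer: $-828 + 276 i \sqrt{11} \approx -828.0 + 915.39 i$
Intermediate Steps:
$s = 9$
$92 \left(\sqrt{-57 - 42} + V{\left(s,3 \right)}\right) = 92 \left(\sqrt{-57 - 42} - 9\right) = 92 \left(\sqrt{-99} - 9\right) = 92 \left(3 i \sqrt{11} - 9\right) = 92 \left(-9 + 3 i \sqrt{11}\right) = -828 + 276 i \sqrt{11}$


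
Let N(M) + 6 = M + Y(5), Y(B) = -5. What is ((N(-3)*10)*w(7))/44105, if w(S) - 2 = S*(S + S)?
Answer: -2800/8821 ≈ -0.31742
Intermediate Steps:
w(S) = 2 + 2*S² (w(S) = 2 + S*(S + S) = 2 + S*(2*S) = 2 + 2*S²)
N(M) = -11 + M (N(M) = -6 + (M - 5) = -6 + (-5 + M) = -11 + M)
((N(-3)*10)*w(7))/44105 = (((-11 - 3)*10)*(2 + 2*7²))/44105 = ((-14*10)*(2 + 2*49))*(1/44105) = -140*(2 + 98)*(1/44105) = -140*100*(1/44105) = -14000*1/44105 = -2800/8821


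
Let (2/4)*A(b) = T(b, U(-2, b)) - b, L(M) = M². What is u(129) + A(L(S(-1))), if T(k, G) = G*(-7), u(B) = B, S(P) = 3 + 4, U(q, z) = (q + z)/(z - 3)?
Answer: 384/23 ≈ 16.696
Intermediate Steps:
U(q, z) = (q + z)/(-3 + z)
S(P) = 7
T(k, G) = -7*G
A(b) = -2*b - 14*(-2 + b)/(-3 + b) (A(b) = 2*(-7*(-2 + b)/(-3 + b) - b) = 2*(-b - 7*(-2 + b)/(-3 + b)) = -2*b - 14*(-2 + b)/(-3 + b))
u(129) + A(L(S(-1))) = 129 + 2*(14 - (7²)² - 4*7²)/(-3 + 7²) = 129 + 2*(14 - 1*49² - 4*49)/(-3 + 49) = 129 + 2*(14 - 1*2401 - 196)/46 = 129 + 2*(1/46)*(14 - 2401 - 196) = 129 + 2*(1/46)*(-2583) = 129 - 2583/23 = 384/23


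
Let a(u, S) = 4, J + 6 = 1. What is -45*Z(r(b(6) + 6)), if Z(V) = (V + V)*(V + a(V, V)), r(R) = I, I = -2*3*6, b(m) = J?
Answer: -103680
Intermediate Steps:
J = -5 (J = -6 + 1 = -5)
b(m) = -5
I = -36 (I = -6*6 = -36)
r(R) = -36
Z(V) = 2*V*(4 + V) (Z(V) = (V + V)*(V + 4) = (2*V)*(4 + V) = 2*V*(4 + V))
-45*Z(r(b(6) + 6)) = -90*(-36)*(4 - 36) = -90*(-36)*(-32) = -45*2304 = -103680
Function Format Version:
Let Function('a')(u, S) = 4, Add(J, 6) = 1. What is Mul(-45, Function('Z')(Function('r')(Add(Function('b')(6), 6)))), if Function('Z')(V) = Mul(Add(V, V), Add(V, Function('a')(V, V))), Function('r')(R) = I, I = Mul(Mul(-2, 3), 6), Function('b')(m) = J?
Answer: -103680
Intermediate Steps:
J = -5 (J = Add(-6, 1) = -5)
Function('b')(m) = -5
I = -36 (I = Mul(-6, 6) = -36)
Function('r')(R) = -36
Function('Z')(V) = Mul(2, V, Add(4, V)) (Function('Z')(V) = Mul(Add(V, V), Add(V, 4)) = Mul(Mul(2, V), Add(4, V)) = Mul(2, V, Add(4, V)))
Mul(-45, Function('Z')(Function('r')(Add(Function('b')(6), 6)))) = Mul(-45, Mul(2, -36, Add(4, -36))) = Mul(-45, Mul(2, -36, -32)) = Mul(-45, 2304) = -103680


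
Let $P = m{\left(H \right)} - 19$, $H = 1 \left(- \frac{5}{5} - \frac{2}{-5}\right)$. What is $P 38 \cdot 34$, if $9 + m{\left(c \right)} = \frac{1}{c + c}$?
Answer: $- \frac{111758}{3} \approx -37253.0$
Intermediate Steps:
$H = - \frac{3}{5}$ ($H = 1 \left(\left(-5\right) \frac{1}{5} - - \frac{2}{5}\right) = 1 \left(-1 + \frac{2}{5}\right) = 1 \left(- \frac{3}{5}\right) = - \frac{3}{5} \approx -0.6$)
$m{\left(c \right)} = -9 + \frac{1}{2 c}$ ($m{\left(c \right)} = -9 + \frac{1}{c + c} = -9 + \frac{1}{2 c}$)
$P = - \frac{173}{6}$ ($P = \left(-9 + \frac{1}{2 \left(- \frac{3}{5}\right)}\right) - 19 = \left(-9 + \frac{1}{2} \left(- \frac{5}{3}\right)\right) - 19 = \left(-9 - \frac{5}{6}\right) - 19 = - \frac{59}{6} - 19 = - \frac{173}{6} \approx -28.833$)
$P 38 \cdot 34 = \left(- \frac{173}{6}\right) 38 \cdot 34 = \left(- \frac{3287}{3}\right) 34 = - \frac{111758}{3}$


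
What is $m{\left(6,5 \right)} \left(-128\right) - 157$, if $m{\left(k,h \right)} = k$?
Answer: $-925$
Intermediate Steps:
$m{\left(6,5 \right)} \left(-128\right) - 157 = 6 \left(-128\right) - 157 = -768 - 157 = -925$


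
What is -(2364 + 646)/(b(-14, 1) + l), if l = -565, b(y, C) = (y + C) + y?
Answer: 1505/296 ≈ 5.0845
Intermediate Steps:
b(y, C) = C + 2*y (b(y, C) = (C + y) + y = C + 2*y)
-(2364 + 646)/(b(-14, 1) + l) = -(2364 + 646)/((1 + 2*(-14)) - 565) = -3010/((1 - 28) - 565) = -3010/(-27 - 565) = -3010/(-592) = -3010*(-1)/592 = -1*(-1505/296) = 1505/296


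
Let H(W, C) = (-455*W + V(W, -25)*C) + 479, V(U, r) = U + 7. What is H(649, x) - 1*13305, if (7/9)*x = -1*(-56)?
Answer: -260889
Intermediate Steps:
V(U, r) = 7 + U
x = 72 (x = 9*(-1*(-56))/7 = (9/7)*56 = 72)
H(W, C) = 479 - 455*W + C*(7 + W) (H(W, C) = (-455*W + (7 + W)*C) + 479 = (-455*W + C*(7 + W)) + 479 = 479 - 455*W + C*(7 + W))
H(649, x) - 1*13305 = (479 - 455*649 + 72*(7 + 649)) - 1*13305 = (479 - 295295 + 72*656) - 13305 = (479 - 295295 + 47232) - 13305 = -247584 - 13305 = -260889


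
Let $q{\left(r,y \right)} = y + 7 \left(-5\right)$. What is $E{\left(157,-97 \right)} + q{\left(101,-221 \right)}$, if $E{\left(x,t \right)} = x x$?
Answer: $24393$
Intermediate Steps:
$E{\left(x,t \right)} = x^{2}$
$q{\left(r,y \right)} = -35 + y$ ($q{\left(r,y \right)} = y - 35 = -35 + y$)
$E{\left(157,-97 \right)} + q{\left(101,-221 \right)} = 157^{2} - 256 = 24649 - 256 = 24393$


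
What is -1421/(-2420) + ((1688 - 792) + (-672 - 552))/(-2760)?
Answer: 117893/166980 ≈ 0.70603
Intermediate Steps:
-1421/(-2420) + ((1688 - 792) + (-672 - 552))/(-2760) = -1421*(-1/2420) + (896 - 1224)*(-1/2760) = 1421/2420 - 328*(-1/2760) = 1421/2420 + 41/345 = 117893/166980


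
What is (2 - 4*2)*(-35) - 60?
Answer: 150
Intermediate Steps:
(2 - 4*2)*(-35) - 60 = (2 - 8)*(-35) - 60 = -6*(-35) - 60 = 210 - 60 = 150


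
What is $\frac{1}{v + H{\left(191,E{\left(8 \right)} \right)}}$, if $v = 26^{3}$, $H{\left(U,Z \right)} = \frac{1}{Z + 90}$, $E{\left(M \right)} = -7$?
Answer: $\frac{83}{1458809} \approx 5.6896 \cdot 10^{-5}$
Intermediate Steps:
$H{\left(U,Z \right)} = \frac{1}{90 + Z}$
$v = 17576$
$\frac{1}{v + H{\left(191,E{\left(8 \right)} \right)}} = \frac{1}{17576 + \frac{1}{90 - 7}} = \frac{1}{17576 + \frac{1}{83}} = \frac{1}{\frac{1458809}{83}} = \frac{83}{1458809}$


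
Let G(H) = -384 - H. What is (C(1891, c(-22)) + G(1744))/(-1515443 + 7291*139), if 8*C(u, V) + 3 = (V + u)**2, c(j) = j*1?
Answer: -1738067/2007976 ≈ -0.86558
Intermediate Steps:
c(j) = j
C(u, V) = -3/8 + (V + u)**2/8
(C(1891, c(-22)) + G(1744))/(-1515443 + 7291*139) = ((-3/8 + (-22 + 1891)**2/8) + (-384 - 1*1744))/(-1515443 + 7291*139) = ((-3/8 + (1/8)*1869**2) + (-384 - 1744))/(-1515443 + 1013449) = ((-3/8 + (1/8)*3493161) - 2128)/(-501994) = ((-3/8 + 3493161/8) - 2128)*(-1/501994) = (1746579/4 - 2128)*(-1/501994) = (1738067/4)*(-1/501994) = -1738067/2007976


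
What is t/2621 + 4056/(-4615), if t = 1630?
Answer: -239102/930455 ≈ -0.25697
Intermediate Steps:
t/2621 + 4056/(-4615) = 1630/2621 + 4056/(-4615) = 1630*(1/2621) + 4056*(-1/4615) = 1630/2621 - 312/355 = -239102/930455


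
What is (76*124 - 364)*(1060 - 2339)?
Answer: -11587740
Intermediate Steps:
(76*124 - 364)*(1060 - 2339) = (9424 - 364)*(-1279) = 9060*(-1279) = -11587740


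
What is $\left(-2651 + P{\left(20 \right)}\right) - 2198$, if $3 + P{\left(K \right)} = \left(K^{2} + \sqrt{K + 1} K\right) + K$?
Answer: $-4432 + 20 \sqrt{21} \approx -4340.4$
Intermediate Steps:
$P{\left(K \right)} = -3 + K + K^{2} + K \sqrt{1 + K}$ ($P{\left(K \right)} = -3 + \left(\left(K^{2} + \sqrt{K + 1} K\right) + K\right) = -3 + \left(\left(K^{2} + \sqrt{1 + K} K\right) + K\right) = -3 + \left(\left(K^{2} + K \sqrt{1 + K}\right) + K\right) = -3 + \left(K + K^{2} + K \sqrt{1 + K}\right) = -3 + K + K^{2} + K \sqrt{1 + K}$)
$\left(-2651 + P{\left(20 \right)}\right) - 2198 = \left(-2651 + \left(-3 + 20 + 20^{2} + 20 \sqrt{1 + 20}\right)\right) - 2198 = \left(-2651 + \left(-3 + 20 + 400 + 20 \sqrt{21}\right)\right) - 2198 = \left(-2651 + \left(417 + 20 \sqrt{21}\right)\right) - 2198 = \left(-2234 + 20 \sqrt{21}\right) - 2198 = -4432 + 20 \sqrt{21}$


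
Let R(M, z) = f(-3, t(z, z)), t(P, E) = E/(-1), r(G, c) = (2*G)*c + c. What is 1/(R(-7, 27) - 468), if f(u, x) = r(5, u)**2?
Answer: 1/621 ≈ 0.0016103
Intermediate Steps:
r(G, c) = c + 2*G*c (r(G, c) = 2*G*c + c = c + 2*G*c)
t(P, E) = -E (t(P, E) = E*(-1) = -E)
f(u, x) = 121*u**2 (f(u, x) = (u*(1 + 2*5))**2 = (u*(1 + 10))**2 = (u*11)**2 = (11*u)**2 = 121*u**2)
R(M, z) = 1089 (R(M, z) = 121*(-3)**2 = 121*9 = 1089)
1/(R(-7, 27) - 468) = 1/(1089 - 468) = 1/621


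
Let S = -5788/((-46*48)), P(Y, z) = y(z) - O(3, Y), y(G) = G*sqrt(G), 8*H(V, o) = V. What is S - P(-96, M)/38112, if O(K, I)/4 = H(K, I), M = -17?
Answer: 4595741/1753152 + 17*I*sqrt(17)/38112 ≈ 2.6214 + 0.0018391*I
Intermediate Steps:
H(V, o) = V/8
O(K, I) = K/2 (O(K, I) = 4*(K/8) = K/2)
y(G) = G**(3/2)
P(Y, z) = -3/2 + z**(3/2) (P(Y, z) = z**(3/2) - 3/2 = -3/2 + z**(3/2))
S = 1447/552 (S = -5788/(-2208) = -5788*(-1/2208) = 1447/552 ≈ 2.6214)
S - P(-96, M)/38112 = 1447/552 - (-3/2 + (-17)**(3/2))/38112 = 1447/552 - (-3/2 - 17*I*sqrt(17))/38112 = 1447/552 - (-1/25408 - 17*I*sqrt(17)/38112) = 1447/552 + (1/25408 + 17*I*sqrt(17)/38112) = 4595741/1753152 + 17*I*sqrt(17)/38112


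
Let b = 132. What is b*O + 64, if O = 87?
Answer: 11548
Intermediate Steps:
b*O + 64 = 132*87 + 64 = 11484 + 64 = 11548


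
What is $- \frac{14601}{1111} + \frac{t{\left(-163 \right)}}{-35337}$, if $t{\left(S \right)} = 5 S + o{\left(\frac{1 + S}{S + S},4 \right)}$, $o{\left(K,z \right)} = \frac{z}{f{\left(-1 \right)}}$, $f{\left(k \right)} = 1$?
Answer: $- \frac{515054516}{39259407} \approx -13.119$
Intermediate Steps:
$o{\left(K,z \right)} = z$ ($o{\left(K,z \right)} = \frac{z}{1} = z 1 = z$)
$t{\left(S \right)} = 4 + 5 S$ ($t{\left(S \right)} = 5 S + 4 = 4 + 5 S$)
$- \frac{14601}{1111} + \frac{t{\left(-163 \right)}}{-35337} = - \frac{14601}{1111} + \frac{4 + 5 \left(-163\right)}{-35337} = \left(-14601\right) \frac{1}{1111} + \left(4 - 815\right) \left(- \frac{1}{35337}\right) = - \frac{14601}{1111} - - \frac{811}{35337} = - \frac{14601}{1111} + \frac{811}{35337} = - \frac{515054516}{39259407}$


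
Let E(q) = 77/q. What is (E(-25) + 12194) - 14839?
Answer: -66202/25 ≈ -2648.1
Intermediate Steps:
(E(-25) + 12194) - 14839 = (77/(-25) + 12194) - 14839 = (77*(-1/25) + 12194) - 14839 = (-77/25 + 12194) - 14839 = 304773/25 - 14839 = -66202/25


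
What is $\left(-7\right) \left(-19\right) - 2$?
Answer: $131$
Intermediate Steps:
$\left(-7\right) \left(-19\right) - 2 = 133 - 2 = 131$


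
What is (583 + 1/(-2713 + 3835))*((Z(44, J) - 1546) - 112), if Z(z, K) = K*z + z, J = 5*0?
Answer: -175960163/187 ≈ -9.4096e+5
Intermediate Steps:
J = 0
Z(z, K) = z + K*z
(583 + 1/(-2713 + 3835))*((Z(44, J) - 1546) - 112) = (583 + 1/(-2713 + 3835))*((44*(1 + 0) - 1546) - 112) = (583 + 1/1122)*((44*1 - 1546) - 112) = (583 + 1/1122)*((44 - 1546) - 112) = 654127*(-1502 - 112)/1122 = (654127/1122)*(-1614) = -175960163/187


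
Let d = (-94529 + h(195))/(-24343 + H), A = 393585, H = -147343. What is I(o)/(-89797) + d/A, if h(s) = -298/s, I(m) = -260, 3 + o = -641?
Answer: 3427608108296041/1183231873577338650 ≈ 0.0028968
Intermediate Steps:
o = -644 (o = -3 - 641 = -644)
d = 18433453/33478770 (d = (-94529 - 298/195)/(-24343 - 147343) = (-94529 - 298*1/195)/(-171686) = (-94529 - 298/195)*(-1/171686) = -18433453/195*(-1/171686) = 18433453/33478770 ≈ 0.55060)
I(o)/(-89797) + d/A = -260/(-89797) + (18433453/33478770)/393585 = -260*(-1/89797) + (18433453/33478770)*(1/393585) = 260/89797 + 18433453/13176741690450 = 3427608108296041/1183231873577338650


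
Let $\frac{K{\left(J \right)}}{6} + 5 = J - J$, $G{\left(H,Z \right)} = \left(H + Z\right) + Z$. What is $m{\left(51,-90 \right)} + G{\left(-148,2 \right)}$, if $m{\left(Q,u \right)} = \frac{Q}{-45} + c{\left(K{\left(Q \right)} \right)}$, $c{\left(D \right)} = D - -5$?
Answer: $- \frac{2552}{15} \approx -170.13$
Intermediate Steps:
$G{\left(H,Z \right)} = H + 2 Z$
$K{\left(J \right)} = -30$ ($K{\left(J \right)} = -30 + 6 \left(J - J\right) = -30 + 6 \cdot 0 = -30 + 0 = -30$)
$c{\left(D \right)} = 5 + D$ ($c{\left(D \right)} = D + 5 = 5 + D$)
$m{\left(Q,u \right)} = -25 - \frac{Q}{45}$ ($m{\left(Q,u \right)} = \frac{Q}{-45} + \left(5 - 30\right) = - \frac{Q}{45} - 25 = -25 - \frac{Q}{45}$)
$m{\left(51,-90 \right)} + G{\left(-148,2 \right)} = \left(-25 - \frac{17}{15}\right) + \left(-148 + 2 \cdot 2\right) = \left(-25 - \frac{17}{15}\right) + \left(-148 + 4\right) = - \frac{392}{15} - 144 = - \frac{2552}{15}$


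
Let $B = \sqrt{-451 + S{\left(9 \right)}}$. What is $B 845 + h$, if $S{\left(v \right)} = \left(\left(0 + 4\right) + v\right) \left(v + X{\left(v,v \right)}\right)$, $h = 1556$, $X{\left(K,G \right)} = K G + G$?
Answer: $1556 + 1690 \sqrt{209} \approx 25988.0$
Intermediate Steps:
$X{\left(K,G \right)} = G + G K$ ($X{\left(K,G \right)} = G K + G = G + G K$)
$S{\left(v \right)} = \left(4 + v\right) \left(v + v \left(1 + v\right)\right)$ ($S{\left(v \right)} = \left(\left(0 + 4\right) + v\right) \left(v + v \left(1 + v\right)\right) = \left(4 + v\right) \left(v + v \left(1 + v\right)\right)$)
$B = 2 \sqrt{209}$ ($B = \sqrt{-451 + 9 \left(8 + 9^{2} + 6 \cdot 9\right)} = \sqrt{-451 + 9 \left(8 + 81 + 54\right)} = \sqrt{-451 + 9 \cdot 143} = \sqrt{-451 + 1287} = \sqrt{836} = 2 \sqrt{209} \approx 28.914$)
$B 845 + h = 2 \sqrt{209} \cdot 845 + 1556 = 1690 \sqrt{209} + 1556 = 1556 + 1690 \sqrt{209}$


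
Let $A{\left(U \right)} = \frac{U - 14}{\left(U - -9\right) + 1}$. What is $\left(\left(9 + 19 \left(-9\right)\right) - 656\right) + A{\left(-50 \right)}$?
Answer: $- \frac{4082}{5} \approx -816.4$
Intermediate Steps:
$A{\left(U \right)} = \frac{-14 + U}{10 + U}$ ($A{\left(U \right)} = \frac{-14 + U}{\left(U + 9\right) + 1} = \frac{-14 + U}{\left(9 + U\right) + 1} = \frac{-14 + U}{10 + U}$)
$\left(\left(9 + 19 \left(-9\right)\right) - 656\right) + A{\left(-50 \right)} = \left(\left(9 + 19 \left(-9\right)\right) - 656\right) + \frac{-14 - 50}{10 - 50} = \left(\left(9 - 171\right) - 656\right) + \frac{1}{-40} \left(-64\right) = \left(-162 - 656\right) - - \frac{8}{5} = -818 + \frac{8}{5} = - \frac{4082}{5}$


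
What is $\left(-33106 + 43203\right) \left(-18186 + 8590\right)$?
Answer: $-96890812$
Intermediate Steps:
$\left(-33106 + 43203\right) \left(-18186 + 8590\right) = 10097 \left(-9596\right) = -96890812$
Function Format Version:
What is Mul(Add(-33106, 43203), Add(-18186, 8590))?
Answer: -96890812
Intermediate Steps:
Mul(Add(-33106, 43203), Add(-18186, 8590)) = Mul(10097, -9596) = -96890812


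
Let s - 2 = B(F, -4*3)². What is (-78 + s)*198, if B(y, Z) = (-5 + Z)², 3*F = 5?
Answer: 16522110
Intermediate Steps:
F = 5/3 (F = (⅓)*5 = 5/3 ≈ 1.6667)
s = 83523 (s = 2 + ((-5 - 4*3)²)² = 2 + ((-5 - 12)²)² = 2 + ((-17)²)² = 2 + 289² = 2 + 83521 = 83523)
(-78 + s)*198 = (-78 + 83523)*198 = 83445*198 = 16522110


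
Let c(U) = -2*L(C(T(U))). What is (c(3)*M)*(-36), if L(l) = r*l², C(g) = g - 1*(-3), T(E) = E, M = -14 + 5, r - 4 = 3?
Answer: -163296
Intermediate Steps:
r = 7 (r = 4 + 3 = 7)
M = -9
C(g) = 3 + g (C(g) = g + 3 = 3 + g)
L(l) = 7*l²
c(U) = -14*(3 + U)²
(c(3)*M)*(-36) = (-14*(3 + 3)²*(-9))*(-36) = (-14*6²*(-9))*(-36) = (-14*36*(-9))*(-36) = -504*(-9)*(-36) = 4536*(-36) = -163296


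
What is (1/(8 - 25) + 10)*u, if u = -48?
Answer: -8112/17 ≈ -477.18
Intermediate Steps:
(1/(8 - 25) + 10)*u = (1/(8 - 25) + 10)*(-48) = (1/(-17) + 10)*(-48) = (-1/17 + 10)*(-48) = (169/17)*(-48) = -8112/17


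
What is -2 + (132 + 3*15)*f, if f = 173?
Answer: 30619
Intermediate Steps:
-2 + (132 + 3*15)*f = -2 + (132 + 3*15)*173 = -2 + (132 + 45)*173 = -2 + 177*173 = -2 + 30621 = 30619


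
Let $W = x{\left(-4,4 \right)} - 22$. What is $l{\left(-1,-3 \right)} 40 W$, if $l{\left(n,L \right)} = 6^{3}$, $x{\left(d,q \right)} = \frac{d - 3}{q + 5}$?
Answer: $-196800$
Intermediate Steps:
$x{\left(d,q \right)} = \frac{-3 + d}{5 + q}$
$W = - \frac{205}{9}$ ($W = \frac{-3 - 4}{5 + 4} - 22 = \frac{1}{9} \left(-7\right) - 22 = - \frac{7}{9} - 22 = - \frac{205}{9} \approx -22.778$)
$l{\left(n,L \right)} = 216$
$l{\left(-1,-3 \right)} 40 W = 216 \cdot 40 \left(- \frac{205}{9}\right) = 8640 \left(- \frac{205}{9}\right) = -196800$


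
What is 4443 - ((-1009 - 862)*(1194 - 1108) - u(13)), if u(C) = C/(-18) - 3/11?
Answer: 32738905/198 ≈ 1.6535e+5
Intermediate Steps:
u(C) = -3/11 - C/18 (u(C) = C*(-1/18) - 3*1/11 = -C/18 - 3/11 = -3/11 - C/18)
4443 - ((-1009 - 862)*(1194 - 1108) - u(13)) = 4443 - ((-1009 - 862)*(1194 - 1108) - (-3/11 - 1/18*13)) = 4443 - (-1871*86 - (-3/11 - 13/18)) = 4443 - (-160906 - 1*(-197/198)) = 4443 - (-160906 + 197/198) = 4443 - 1*(-31859191/198) = 4443 + 31859191/198 = 32738905/198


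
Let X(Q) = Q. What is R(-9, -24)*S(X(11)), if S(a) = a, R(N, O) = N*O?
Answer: 2376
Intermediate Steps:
R(-9, -24)*S(X(11)) = -9*(-24)*11 = 216*11 = 2376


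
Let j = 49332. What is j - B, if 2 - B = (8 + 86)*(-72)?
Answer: 42562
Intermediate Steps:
B = 6770 (B = 2 - (8 + 86)*(-72) = 2 - 94*(-72) = 2 - 1*(-6768) = 2 + 6768 = 6770)
j - B = 49332 - 1*6770 = 49332 - 6770 = 42562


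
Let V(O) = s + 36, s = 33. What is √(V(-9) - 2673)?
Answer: 2*I*√651 ≈ 51.029*I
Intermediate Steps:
V(O) = 69 (V(O) = 33 + 36 = 69)
√(V(-9) - 2673) = √(69 - 2673) = √(-2604) = 2*I*√651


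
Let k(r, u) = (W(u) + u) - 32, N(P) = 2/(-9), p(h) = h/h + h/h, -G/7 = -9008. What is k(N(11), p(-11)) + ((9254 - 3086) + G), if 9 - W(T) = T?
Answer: 69201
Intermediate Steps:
G = 63056 (G = -7*(-9008) = 63056)
W(T) = 9 - T
p(h) = 2 (p(h) = 1 + 1 = 2)
N(P) = -2/9 (N(P) = 2*(-⅑) = -2/9)
k(r, u) = -23 (k(r, u) = ((9 - u) + u) - 32 = 9 - 32 = -23)
k(N(11), p(-11)) + ((9254 - 3086) + G) = -23 + ((9254 - 3086) + 63056) = -23 + (6168 + 63056) = -23 + 69224 = 69201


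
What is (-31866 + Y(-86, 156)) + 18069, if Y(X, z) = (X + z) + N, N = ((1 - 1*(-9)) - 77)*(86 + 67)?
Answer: -23978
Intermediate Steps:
N = -10251 (N = ((1 + 9) - 77)*153 = (10 - 77)*153 = -67*153 = -10251)
Y(X, z) = -10251 + X + z (Y(X, z) = (X + z) - 10251 = -10251 + X + z)
(-31866 + Y(-86, 156)) + 18069 = (-31866 + (-10251 - 86 + 156)) + 18069 = (-31866 - 10181) + 18069 = -42047 + 18069 = -23978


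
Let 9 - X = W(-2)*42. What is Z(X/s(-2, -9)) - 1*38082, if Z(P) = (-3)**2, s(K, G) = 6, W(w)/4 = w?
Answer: -38073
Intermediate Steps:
W(w) = 4*w
X = 345 (X = 9 - 4*(-2)*42 = 9 - (-8)*42 = 9 - 1*(-336) = 9 + 336 = 345)
Z(P) = 9
Z(X/s(-2, -9)) - 1*38082 = 9 - 1*38082 = 9 - 38082 = -38073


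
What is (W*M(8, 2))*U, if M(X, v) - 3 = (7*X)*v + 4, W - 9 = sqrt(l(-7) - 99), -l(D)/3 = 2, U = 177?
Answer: 189567 + 21063*I*sqrt(105) ≈ 1.8957e+5 + 2.1583e+5*I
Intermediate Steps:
l(D) = -6 (l(D) = -3*2 = -6)
W = 9 + I*sqrt(105) (W = 9 + sqrt(-6 - 99) = 9 + sqrt(-105) = 9 + I*sqrt(105) ≈ 9.0 + 10.247*I)
M(X, v) = 7 + 7*X*v (M(X, v) = 3 + ((7*X)*v + 4) = 3 + (7*X*v + 4) = 3 + (4 + 7*X*v) = 7 + 7*X*v)
(W*M(8, 2))*U = ((9 + I*sqrt(105))*(7 + 7*8*2))*177 = ((9 + I*sqrt(105))*(7 + 112))*177 = ((9 + I*sqrt(105))*119)*177 = (1071 + 119*I*sqrt(105))*177 = 189567 + 21063*I*sqrt(105)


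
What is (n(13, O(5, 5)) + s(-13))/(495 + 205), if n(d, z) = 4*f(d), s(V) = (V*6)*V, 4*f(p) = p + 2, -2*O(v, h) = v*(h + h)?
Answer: 147/100 ≈ 1.4700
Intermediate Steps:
O(v, h) = -h*v (O(v, h) = -v*(h + h)/2 = -v*2*h/2 = -h*v)
f(p) = ½ + p/4 (f(p) = (p + 2)/4 = (2 + p)/4 = ½ + p/4)
s(V) = 6*V² (s(V) = (6*V)*V = 6*V²)
n(d, z) = 2 + d (n(d, z) = 4*(½ + d/4) = 2 + d)
(n(13, O(5, 5)) + s(-13))/(495 + 205) = ((2 + 13) + 6*(-13)²)/(495 + 205) = (15 + 6*169)/700 = (15 + 1014)*(1/700) = 1029*(1/700) = 147/100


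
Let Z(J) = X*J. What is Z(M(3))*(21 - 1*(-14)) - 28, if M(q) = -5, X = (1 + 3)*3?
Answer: -2128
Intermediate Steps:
X = 12 (X = 4*3 = 12)
Z(J) = 12*J
Z(M(3))*(21 - 1*(-14)) - 28 = (12*(-5))*(21 - 1*(-14)) - 28 = -60*(21 + 14) - 28 = -60*35 - 28 = -2100 - 28 = -2128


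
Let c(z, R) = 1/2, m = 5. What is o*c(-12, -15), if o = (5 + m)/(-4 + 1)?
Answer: -5/3 ≈ -1.6667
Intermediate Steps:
c(z, R) = 1/2
o = -10/3 (o = (5 + 5)/(-4 + 1) = 10/(-3) = 10*(-1/3) = -10/3 ≈ -3.3333)
o*c(-12, -15) = -10/3*1/2 = -5/3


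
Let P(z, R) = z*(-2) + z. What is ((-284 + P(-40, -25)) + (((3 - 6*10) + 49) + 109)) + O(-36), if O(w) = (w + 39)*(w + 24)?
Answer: -179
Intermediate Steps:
P(z, R) = -z (P(z, R) = -2*z + z = -z)
O(w) = (24 + w)*(39 + w) (O(w) = (39 + w)*(24 + w) = (24 + w)*(39 + w))
((-284 + P(-40, -25)) + (((3 - 6*10) + 49) + 109)) + O(-36) = ((-284 - 1*(-40)) + (((3 - 6*10) + 49) + 109)) + (936 + (-36)² + 63*(-36)) = ((-284 + 40) + (((3 - 60) + 49) + 109)) + (936 + 1296 - 2268) = (-244 + ((-57 + 49) + 109)) - 36 = (-244 + (-8 + 109)) - 36 = (-244 + 101) - 36 = -143 - 36 = -179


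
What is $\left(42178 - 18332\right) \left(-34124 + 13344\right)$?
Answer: $-495519880$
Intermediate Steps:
$\left(42178 - 18332\right) \left(-34124 + 13344\right) = 23846 \left(-20780\right) = -495519880$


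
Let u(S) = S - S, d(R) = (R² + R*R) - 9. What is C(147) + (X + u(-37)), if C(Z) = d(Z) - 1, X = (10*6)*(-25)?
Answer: 41708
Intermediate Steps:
d(R) = -9 + 2*R² (d(R) = (R² + R²) - 9 = 2*R² - 9 = -9 + 2*R²)
X = -1500 (X = 60*(-25) = -1500)
u(S) = 0
C(Z) = -10 + 2*Z² (C(Z) = (-9 + 2*Z²) - 1 = -10 + 2*Z²)
C(147) + (X + u(-37)) = (-10 + 2*147²) + (-1500 + 0) = (-10 + 2*21609) - 1500 = (-10 + 43218) - 1500 = 43208 - 1500 = 41708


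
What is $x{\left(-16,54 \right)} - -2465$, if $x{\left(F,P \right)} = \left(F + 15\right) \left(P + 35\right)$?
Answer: $2376$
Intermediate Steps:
$x{\left(F,P \right)} = \left(15 + F\right) \left(35 + P\right)$
$x{\left(-16,54 \right)} - -2465 = \left(525 + 15 \cdot 54 + 35 \left(-16\right) - 864\right) - -2465 = \left(525 + 810 - 560 - 864\right) + 2465 = -89 + 2465 = 2376$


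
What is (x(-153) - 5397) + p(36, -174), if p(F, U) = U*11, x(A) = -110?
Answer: -7421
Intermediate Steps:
p(F, U) = 11*U
(x(-153) - 5397) + p(36, -174) = (-110 - 5397) + 11*(-174) = -5507 - 1914 = -7421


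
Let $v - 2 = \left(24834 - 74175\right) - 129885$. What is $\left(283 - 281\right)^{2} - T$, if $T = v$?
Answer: $179228$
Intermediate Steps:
$v = -179224$ ($v = 2 + \left(\left(24834 - 74175\right) - 129885\right) = 2 - 179226 = -179224$)
$T = -179224$
$\left(283 - 281\right)^{2} - T = \left(283 - 281\right)^{2} - -179224 = 2^{2} + 179224 = 4 + 179224 = 179228$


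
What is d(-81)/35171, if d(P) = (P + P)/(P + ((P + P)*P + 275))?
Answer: -81/234168518 ≈ -3.4590e-7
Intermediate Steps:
d(P) = 2*P/(275 + P + 2*P**2) (d(P) = (2*P)/(P + ((2*P)*P + 275)) = (2*P)/(P + (2*P**2 + 275)) = (2*P)/(P + (275 + 2*P**2)) = (2*P)/(275 + P + 2*P**2) = 2*P/(275 + P + 2*P**2))
d(-81)/35171 = (2*(-81)/(275 - 81 + 2*(-81)**2))/35171 = (2*(-81)/(275 - 81 + 2*6561))*(1/35171) = (2*(-81)/(275 - 81 + 13122))*(1/35171) = (2*(-81)/13316)*(1/35171) = (2*(-81)*(1/13316))*(1/35171) = -81/6658*1/35171 = -81/234168518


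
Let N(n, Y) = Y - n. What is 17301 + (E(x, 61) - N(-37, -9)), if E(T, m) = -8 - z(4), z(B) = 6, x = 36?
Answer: 17259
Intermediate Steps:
E(T, m) = -14 (E(T, m) = -8 - 1*6 = -8 - 6 = -14)
17301 + (E(x, 61) - N(-37, -9)) = 17301 + (-14 - (-9 - 1*(-37))) = 17301 + (-14 - (-9 + 37)) = 17301 + (-14 - 1*28) = 17301 + (-14 - 28) = 17301 - 42 = 17259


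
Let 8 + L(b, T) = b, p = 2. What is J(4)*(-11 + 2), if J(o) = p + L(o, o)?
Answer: 18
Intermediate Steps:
L(b, T) = -8 + b
J(o) = -6 + o (J(o) = 2 + (-8 + o) = -6 + o)
J(4)*(-11 + 2) = (-6 + 4)*(-11 + 2) = -2*(-9) = 18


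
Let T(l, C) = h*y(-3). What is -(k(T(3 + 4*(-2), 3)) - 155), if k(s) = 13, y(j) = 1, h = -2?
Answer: 142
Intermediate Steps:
T(l, C) = -2 (T(l, C) = -2*1 = -2)
-(k(T(3 + 4*(-2), 3)) - 155) = -(13 - 155) = -1*(-142) = 142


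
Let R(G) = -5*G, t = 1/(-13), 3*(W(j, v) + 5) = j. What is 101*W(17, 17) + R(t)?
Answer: 2641/39 ≈ 67.718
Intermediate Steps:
W(j, v) = -5 + j/3
t = -1/13 ≈ -0.076923
101*W(17, 17) + R(t) = 101*(-5 + (⅓)*17) - 5*(-1/13) = 101*(-5 + 17/3) + 5/13 = 101*(⅔) + 5/13 = 202/3 + 5/13 = 2641/39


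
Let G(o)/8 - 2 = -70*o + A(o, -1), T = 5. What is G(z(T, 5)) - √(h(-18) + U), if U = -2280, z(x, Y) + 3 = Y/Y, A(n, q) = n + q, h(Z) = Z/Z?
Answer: 1112 - I*√2279 ≈ 1112.0 - 47.739*I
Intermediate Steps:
h(Z) = 1
z(x, Y) = -2 (z(x, Y) = -3 + Y/Y = -3 + 1 = -2)
G(o) = 8 - 552*o (G(o) = 16 + 8*(-70*o + (o - 1)) = 16 + 8*(-70*o + (-1 + o)) = 16 + 8*(-1 - 69*o) = 16 + (-8 - 552*o) = 8 - 552*o)
G(z(T, 5)) - √(h(-18) + U) = (8 - 552*(-2)) - √(1 - 2280) = (8 + 1104) - √(-2279) = 1112 - I*√2279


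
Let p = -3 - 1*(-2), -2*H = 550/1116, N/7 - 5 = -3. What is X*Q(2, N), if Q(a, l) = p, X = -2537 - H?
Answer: 2831017/1116 ≈ 2536.8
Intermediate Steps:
N = 14 (N = 35 + 7*(-3) = 35 - 21 = 14)
H = -275/1116 ≈ -0.24642
X = -2831017/1116 (X = -2537 - 1*(-275/1116) = -2537 + 275/1116 = -2831017/1116 ≈ -2536.8)
p = -1 (p = -3 + 2 = -1)
Q(a, l) = -1
X*Q(2, N) = -2831017/1116*(-1) = 2831017/1116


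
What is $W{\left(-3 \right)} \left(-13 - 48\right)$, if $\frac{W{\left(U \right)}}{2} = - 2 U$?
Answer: $-732$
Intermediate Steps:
$W{\left(U \right)} = - 4 U$ ($W{\left(U \right)} = 2 \left(- 2 U\right) = - 4 U$)
$W{\left(-3 \right)} \left(-13 - 48\right) = \left(-4\right) \left(-3\right) \left(-13 - 48\right) = 12 \left(-61\right) = -732$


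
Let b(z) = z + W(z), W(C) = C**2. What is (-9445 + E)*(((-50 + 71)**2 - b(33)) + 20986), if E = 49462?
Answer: 812545185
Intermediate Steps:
b(z) = z + z**2
(-9445 + E)*(((-50 + 71)**2 - b(33)) + 20986) = (-9445 + 49462)*(((-50 + 71)**2 - 33*(1 + 33)) + 20986) = 40017*((21**2 - 33*34) + 20986) = 40017*((441 - 1*1122) + 20986) = 40017*((441 - 1122) + 20986) = 40017*(-681 + 20986) = 40017*20305 = 812545185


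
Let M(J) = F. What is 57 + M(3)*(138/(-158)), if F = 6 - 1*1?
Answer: 4158/79 ≈ 52.633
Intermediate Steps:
F = 5 (F = 6 - 1 = 5)
M(J) = 5
57 + M(3)*(138/(-158)) = 57 + 5*(138/(-158)) = 57 + 5*(138*(-1/158)) = 57 + 5*(-69/79) = 57 - 345/79 = 4158/79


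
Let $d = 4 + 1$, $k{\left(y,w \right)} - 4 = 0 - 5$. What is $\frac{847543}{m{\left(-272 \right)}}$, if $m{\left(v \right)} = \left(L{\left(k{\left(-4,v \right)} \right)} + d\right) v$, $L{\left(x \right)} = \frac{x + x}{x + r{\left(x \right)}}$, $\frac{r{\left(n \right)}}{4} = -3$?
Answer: $- \frac{11018059}{18224} \approx -604.59$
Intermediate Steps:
$k{\left(y,w \right)} = -1$ ($k{\left(y,w \right)} = 4 + \left(0 - 5\right) = 4 - 5 = -1$)
$r{\left(n \right)} = -12$ ($r{\left(n \right)} = 4 \left(-3\right) = -12$)
$d = 5$
$L{\left(x \right)} = \frac{2 x}{-12 + x}$ ($L{\left(x \right)} = \frac{x + x}{x - 12} = \frac{2 x}{-12 + x}$)
$m{\left(v \right)} = \frac{67 v}{13}$ ($m{\left(v \right)} = \left(2 \left(-1\right) \frac{1}{-12 - 1} + 5\right) v = \left(2 \left(-1\right) \frac{1}{-13} + 5\right) v = \left(2 \left(-1\right) \left(- \frac{1}{13}\right) + 5\right) v = \left(\frac{2}{13} + 5\right) v = \frac{67 v}{13}$)
$\frac{847543}{m{\left(-272 \right)}} = \frac{847543}{\frac{67}{13} \left(-272\right)} = \frac{847543}{- \frac{18224}{13}} = 847543 \left(- \frac{13}{18224}\right) = - \frac{11018059}{18224}$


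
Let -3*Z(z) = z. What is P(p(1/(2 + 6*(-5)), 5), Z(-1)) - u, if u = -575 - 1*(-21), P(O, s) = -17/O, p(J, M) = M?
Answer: 2753/5 ≈ 550.60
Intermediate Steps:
Z(z) = -z/3
u = -554 (u = -575 + 21 = -554)
P(p(1/(2 + 6*(-5)), 5), Z(-1)) - u = -17/5 - 1*(-554) = -17*⅕ + 554 = -17/5 + 554 = 2753/5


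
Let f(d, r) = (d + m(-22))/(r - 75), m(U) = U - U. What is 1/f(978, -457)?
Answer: -266/489 ≈ -0.54397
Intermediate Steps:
m(U) = 0
f(d, r) = d/(-75 + r) (f(d, r) = (d + 0)/(r - 75) = d/(-75 + r))
1/f(978, -457) = 1/(978/(-75 - 457)) = 1/(978/(-532)) = 1/(978*(-1/532)) = 1/(-489/266) = -266/489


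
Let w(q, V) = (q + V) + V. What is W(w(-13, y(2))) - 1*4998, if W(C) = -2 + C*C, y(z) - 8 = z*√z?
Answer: -4959 + 24*√2 ≈ -4925.1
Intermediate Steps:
y(z) = 8 + z^(3/2) (y(z) = 8 + z*√z = 8 + z^(3/2))
w(q, V) = q + 2*V (w(q, V) = (V + q) + V = q + 2*V)
W(C) = -2 + C²
W(w(-13, y(2))) - 1*4998 = (-2 + (-13 + 2*(8 + 2^(3/2)))²) - 1*4998 = (-2 + (-13 + 2*(8 + 2*√2))²) - 4998 = (-2 + (-13 + (16 + 4*√2))²) - 4998 = (-2 + (3 + 4*√2)²) - 4998 = -5000 + (3 + 4*√2)²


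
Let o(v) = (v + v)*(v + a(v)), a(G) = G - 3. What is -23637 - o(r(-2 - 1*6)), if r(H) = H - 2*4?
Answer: -24757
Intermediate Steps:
a(G) = -3 + G
r(H) = -8 + H (r(H) = H - 8 = -8 + H)
o(v) = 2*v*(-3 + 2*v) (o(v) = (v + v)*(v + (-3 + v)) = (2*v)*(-3 + 2*v) = 2*v*(-3 + 2*v))
-23637 - o(r(-2 - 1*6)) = -23637 - 2*(-8 + (-2 - 1*6))*(-3 + 2*(-8 + (-2 - 1*6))) = -23637 - 2*(-8 + (-2 - 6))*(-3 + 2*(-8 + (-2 - 6))) = -23637 - 2*(-8 - 8)*(-3 + 2*(-8 - 8)) = -23637 - 2*(-16)*(-3 + 2*(-16)) = -23637 - 2*(-16)*(-3 - 32) = -23637 - 2*(-16)*(-35) = -23637 - 1*1120 = -23637 - 1120 = -24757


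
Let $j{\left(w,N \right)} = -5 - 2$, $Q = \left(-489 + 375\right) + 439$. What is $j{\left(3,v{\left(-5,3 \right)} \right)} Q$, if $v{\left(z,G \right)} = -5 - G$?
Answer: $-2275$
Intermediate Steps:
$Q = 325$ ($Q = -114 + 439 = 325$)
$j{\left(w,N \right)} = -7$ ($j{\left(w,N \right)} = -5 - 2 = -7$)
$j{\left(3,v{\left(-5,3 \right)} \right)} Q = \left(-7\right) 325 = -2275$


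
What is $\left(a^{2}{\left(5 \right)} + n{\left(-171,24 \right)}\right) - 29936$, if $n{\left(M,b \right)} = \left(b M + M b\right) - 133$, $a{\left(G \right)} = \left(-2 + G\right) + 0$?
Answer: $-38268$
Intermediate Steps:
$a{\left(G \right)} = -2 + G$
$n{\left(M,b \right)} = -133 + 2 M b$ ($n{\left(M,b \right)} = \left(M b + M b\right) - 133 = 2 M b - 133 = -133 + 2 M b$)
$\left(a^{2}{\left(5 \right)} + n{\left(-171,24 \right)}\right) - 29936 = \left(\left(-2 + 5\right)^{2} + \left(-133 + 2 \left(-171\right) 24\right)\right) - 29936 = \left(3^{2} - 8341\right) - 29936 = \left(9 - 8341\right) - 29936 = -8332 - 29936 = -38268$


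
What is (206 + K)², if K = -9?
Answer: 38809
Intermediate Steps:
(206 + K)² = (206 - 9)² = 197² = 38809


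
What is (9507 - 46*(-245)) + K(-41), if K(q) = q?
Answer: 20736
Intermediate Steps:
(9507 - 46*(-245)) + K(-41) = (9507 - 46*(-245)) - 41 = (9507 + 11270) - 41 = 20777 - 41 = 20736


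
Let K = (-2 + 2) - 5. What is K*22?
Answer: -110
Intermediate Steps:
K = -5 (K = 0 - 5 = -5)
K*22 = -5*22 = -110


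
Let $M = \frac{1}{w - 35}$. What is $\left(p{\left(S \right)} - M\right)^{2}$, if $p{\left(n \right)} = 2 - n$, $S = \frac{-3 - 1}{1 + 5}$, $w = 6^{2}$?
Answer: $\frac{25}{9} \approx 2.7778$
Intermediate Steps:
$w = 36$
$S = - \frac{2}{3}$ ($S = - \frac{4}{6} = \left(-4\right) \frac{1}{6} = - \frac{2}{3} \approx -0.66667$)
$M = 1$ ($M = \frac{1}{36 - 35} = 1^{-1} = 1$)
$\left(p{\left(S \right)} - M\right)^{2} = \left(\left(2 - - \frac{2}{3}\right) - 1\right)^{2} = \left(\left(2 + \frac{2}{3}\right) - 1\right)^{2} = \left(\frac{8}{3} - 1\right)^{2} = \left(\frac{5}{3}\right)^{2} = \frac{25}{9}$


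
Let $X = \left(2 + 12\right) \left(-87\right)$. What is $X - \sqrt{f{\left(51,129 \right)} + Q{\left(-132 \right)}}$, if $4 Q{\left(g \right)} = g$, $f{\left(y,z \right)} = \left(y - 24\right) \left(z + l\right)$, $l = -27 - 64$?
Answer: $-1218 - \sqrt{993} \approx -1249.5$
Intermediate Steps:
$l = -91$ ($l = -27 - 64 = -91$)
$f{\left(y,z \right)} = \left(-91 + z\right) \left(-24 + y\right)$ ($f{\left(y,z \right)} = \left(y - 24\right) \left(z - 91\right) = \left(-24 + y\right) \left(-91 + z\right) = \left(-91 + z\right) \left(-24 + y\right)$)
$Q{\left(g \right)} = \frac{g}{4}$
$X = -1218$ ($X = 14 \left(-87\right) = -1218$)
$X - \sqrt{f{\left(51,129 \right)} + Q{\left(-132 \right)}} = -1218 - \sqrt{\left(2184 - 4641 - 3096 + 51 \cdot 129\right) + \frac{1}{4} \left(-132\right)} = -1218 - \sqrt{\left(2184 - 4641 - 3096 + 6579\right) - 33} = -1218 - \sqrt{1026 - 33} = -1218 - \sqrt{993}$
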